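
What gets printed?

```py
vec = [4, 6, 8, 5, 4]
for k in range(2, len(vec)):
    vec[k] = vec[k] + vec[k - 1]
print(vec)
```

k=2: vec[2] = 8+6 = 14 → [4, 6, 14, 5, 4]
k=3: vec[3] = 5+14 = 19 → [4, 6, 14, 19, 4]
k=4: vec[4] = 4+19 = 23 → [4, 6, 14, 19, 23]

[4, 6, 14, 19, 23]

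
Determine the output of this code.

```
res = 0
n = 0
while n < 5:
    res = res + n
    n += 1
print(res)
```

10

n=0: res = 0+0 = 0
n=1: res = 0+1 = 1
n=2: res = 1+2 = 3
n=3: res = 3+3 = 6
n=4: res = 6+4 = 10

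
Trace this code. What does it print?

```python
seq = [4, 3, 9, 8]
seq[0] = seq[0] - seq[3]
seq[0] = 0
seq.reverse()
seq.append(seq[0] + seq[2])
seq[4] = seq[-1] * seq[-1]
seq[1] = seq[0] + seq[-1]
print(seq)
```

[8, 129, 3, 0, 121]

seq[0] = seq[0]-seq[3] = 4-8 = -4 → [-4, 3, 9, 8]
seq[0] = 0 → [0, 3, 9, 8]
reverse → [8, 9, 3, 0]
append seq[0]+seq[2] = 8+3 = 11 → [8, 9, 3, 0, 11]
seq[4] = seq[-1]*seq[-1] = 11*11 = 121 → [8, 9, 3, 0, 121]
seq[1] = seq[0]+seq[-1] = 8+121 = 129 → [8, 129, 3, 0, 121]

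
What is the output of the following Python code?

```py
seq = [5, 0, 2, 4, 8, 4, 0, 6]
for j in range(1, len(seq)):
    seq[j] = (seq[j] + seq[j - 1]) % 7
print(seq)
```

[5, 5, 0, 4, 5, 2, 2, 1]

j=1: seq[1] = (0+5)%7 = 5 → [5, 5, 2, 4, 8, 4, 0, 6]
j=2: seq[2] = (2+5)%7 = 0 → [5, 5, 0, 4, 8, 4, 0, 6]
j=3: seq[3] = (4+0)%7 = 4 → [5, 5, 0, 4, 8, 4, 0, 6]
j=4: seq[4] = (8+4)%7 = 5 → [5, 5, 0, 4, 5, 4, 0, 6]
j=5: seq[5] = (4+5)%7 = 2 → [5, 5, 0, 4, 5, 2, 0, 6]
j=6: seq[6] = (0+2)%7 = 2 → [5, 5, 0, 4, 5, 2, 2, 6]
j=7: seq[7] = (6+2)%7 = 1 → [5, 5, 0, 4, 5, 2, 2, 1]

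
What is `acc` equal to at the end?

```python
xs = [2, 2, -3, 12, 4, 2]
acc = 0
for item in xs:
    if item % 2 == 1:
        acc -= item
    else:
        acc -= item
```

-19

item=2: not odd, acc = 0-2 = -2
item=2: not odd, acc = (-2)-2 = -4
item=-3: odd, acc = (-4)-(-3) = -1
item=12: not odd, acc = (-1)-12 = -13
item=4: not odd, acc = (-13)-4 = -17
item=2: not odd, acc = (-17)-2 = -19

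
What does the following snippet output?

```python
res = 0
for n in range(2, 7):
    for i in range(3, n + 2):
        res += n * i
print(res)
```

n=2,i=3: res = 0+6 = 6
n=3,i=3: res = 6+9 = 15
n=3,i=4: res = 15+12 = 27
n=4,i=3: res = 27+12 = 39
n=4,i=4: res = 39+16 = 55
n=4,i=5: res = 55+20 = 75
n=5,i=3: res = 75+15 = 90
n=5,i=4: res = 90+20 = 110
n=5,i=5: res = 110+25 = 135
n=5,i=6: res = 135+30 = 165
n=6,i=3: res = 165+18 = 183
n=6,i=4: res = 183+24 = 207
n=6,i=5: res = 207+30 = 237
n=6,i=6: res = 237+36 = 273
n=6,i=7: res = 273+42 = 315

315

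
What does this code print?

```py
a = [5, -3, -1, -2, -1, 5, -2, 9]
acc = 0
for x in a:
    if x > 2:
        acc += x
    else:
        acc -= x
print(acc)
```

28

x=5: >2, acc = 0+5 = 5
x=-3: not >2, acc = 5-(-3) = 8
x=-1: not >2, acc = 8-(-1) = 9
x=-2: not >2, acc = 9-(-2) = 11
x=-1: not >2, acc = 11-(-1) = 12
x=5: >2, acc = 12+5 = 17
x=-2: not >2, acc = 17-(-2) = 19
x=9: >2, acc = 19+9 = 28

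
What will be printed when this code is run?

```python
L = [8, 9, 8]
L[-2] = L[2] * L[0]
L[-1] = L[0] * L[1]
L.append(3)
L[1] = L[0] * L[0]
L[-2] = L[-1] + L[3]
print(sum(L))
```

81

L[-2] = L[2]*L[0] = 8*8 = 64 → [8, 64, 8]
L[-1] = L[0]*L[1] = 8*64 = 512 → [8, 64, 512]
append 3 → [8, 64, 512, 3]
L[1] = L[0]*L[0] = 8*8 = 64 → [8, 64, 512, 3]
L[-2] = L[-1]+L[3] = 3+3 = 6 → [8, 64, 6, 3]
sum = 81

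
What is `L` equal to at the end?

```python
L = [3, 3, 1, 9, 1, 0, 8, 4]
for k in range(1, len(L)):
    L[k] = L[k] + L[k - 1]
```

[3, 6, 7, 16, 17, 17, 25, 29]

k=1: L[1] = 3+3 = 6 → [3, 6, 1, 9, 1, 0, 8, 4]
k=2: L[2] = 1+6 = 7 → [3, 6, 7, 9, 1, 0, 8, 4]
k=3: L[3] = 9+7 = 16 → [3, 6, 7, 16, 1, 0, 8, 4]
k=4: L[4] = 1+16 = 17 → [3, 6, 7, 16, 17, 0, 8, 4]
k=5: L[5] = 0+17 = 17 → [3, 6, 7, 16, 17, 17, 8, 4]
k=6: L[6] = 8+17 = 25 → [3, 6, 7, 16, 17, 17, 25, 4]
k=7: L[7] = 4+25 = 29 → [3, 6, 7, 16, 17, 17, 25, 29]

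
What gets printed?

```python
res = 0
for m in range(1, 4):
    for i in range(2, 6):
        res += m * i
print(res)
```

84

m=1,i=2: res = 0+2 = 2
m=1,i=3: res = 2+3 = 5
m=1,i=4: res = 5+4 = 9
m=1,i=5: res = 9+5 = 14
m=2,i=2: res = 14+4 = 18
m=2,i=3: res = 18+6 = 24
m=2,i=4: res = 24+8 = 32
m=2,i=5: res = 32+10 = 42
m=3,i=2: res = 42+6 = 48
m=3,i=3: res = 48+9 = 57
m=3,i=4: res = 57+12 = 69
m=3,i=5: res = 69+15 = 84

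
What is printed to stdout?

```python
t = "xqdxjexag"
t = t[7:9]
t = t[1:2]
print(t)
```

slice [7:9] → 'ag'
slice [1:2] → 'g'

g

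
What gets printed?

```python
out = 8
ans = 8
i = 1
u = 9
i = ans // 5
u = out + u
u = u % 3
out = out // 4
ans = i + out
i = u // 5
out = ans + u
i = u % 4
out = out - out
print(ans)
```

i = 8//5 = 1
u = 8+9 = 17
u = 17%3 = 2
out = 8//4 = 2
ans = 1+2 = 3
i = 2//5 = 0
out = 3+2 = 5
i = 2%4 = 2
out = 5-5 = 0

3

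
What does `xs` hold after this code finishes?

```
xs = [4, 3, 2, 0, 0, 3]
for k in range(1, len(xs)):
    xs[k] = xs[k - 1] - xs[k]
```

[4, 1, -1, -1, -1, -4]

k=1: xs[1] = 4-3 = 1 → [4, 1, 2, 0, 0, 3]
k=2: xs[2] = 1-2 = -1 → [4, 1, -1, 0, 0, 3]
k=3: xs[3] = (-1)-0 = -1 → [4, 1, -1, -1, 0, 3]
k=4: xs[4] = (-1)-0 = -1 → [4, 1, -1, -1, -1, 3]
k=5: xs[5] = (-1)-3 = -4 → [4, 1, -1, -1, -1, -4]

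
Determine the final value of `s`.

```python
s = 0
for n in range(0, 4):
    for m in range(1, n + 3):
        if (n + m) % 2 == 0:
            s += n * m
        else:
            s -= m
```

n=0,m=1: odd sum, s = 0-1 = -1
n=0,m=2: even sum, s = (-1)+0 = -1
n=1,m=1: even sum, s = (-1)+1 = 0
n=1,m=2: odd sum, s = 0-2 = -2
n=1,m=3: even sum, s = (-2)+3 = 1
n=2,m=1: odd sum, s = 1-1 = 0
n=2,m=2: even sum, s = 0+4 = 4
n=2,m=3: odd sum, s = 4-3 = 1
n=2,m=4: even sum, s = 1+8 = 9
n=3,m=1: even sum, s = 9+3 = 12
n=3,m=2: odd sum, s = 12-2 = 10
n=3,m=3: even sum, s = 10+9 = 19
n=3,m=4: odd sum, s = 19-4 = 15
n=3,m=5: even sum, s = 15+15 = 30

30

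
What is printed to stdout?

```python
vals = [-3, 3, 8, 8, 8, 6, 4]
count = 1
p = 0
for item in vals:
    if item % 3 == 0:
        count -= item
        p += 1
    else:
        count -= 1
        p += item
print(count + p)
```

item=-3: %3==0, count = 1-(-3) = 4; p=1
item=3: %3==0, count = 4-3 = 1; p=2
item=8: not %3==0, count = 1-1 = 0; p=10
item=8: not %3==0, count = 0-1 = -1; p=18
item=8: not %3==0, count = (-1)-1 = -2; p=26
item=6: %3==0, count = (-2)-6 = -8; p=27
item=4: not %3==0, count = (-8)-1 = -9; p=31
count+p = (-9)+31 = 22

22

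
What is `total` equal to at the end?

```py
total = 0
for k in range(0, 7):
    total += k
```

k=0: total = 0+0 = 0
k=1: total = 0+1 = 1
k=2: total = 1+2 = 3
k=3: total = 3+3 = 6
k=4: total = 6+4 = 10
k=5: total = 10+5 = 15
k=6: total = 15+6 = 21

21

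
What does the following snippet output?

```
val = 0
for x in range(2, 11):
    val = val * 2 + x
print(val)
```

1524

x=2: val = 0*2+2 = 2
x=3: val = 2*2+3 = 7
x=4: val = 7*2+4 = 18
x=5: val = 18*2+5 = 41
x=6: val = 41*2+6 = 88
x=7: val = 88*2+7 = 183
x=8: val = 183*2+8 = 374
x=9: val = 374*2+9 = 757
x=10: val = 757*2+10 = 1524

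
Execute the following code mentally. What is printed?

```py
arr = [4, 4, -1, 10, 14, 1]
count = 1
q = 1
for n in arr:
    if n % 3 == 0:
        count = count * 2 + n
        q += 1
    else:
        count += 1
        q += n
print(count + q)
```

n=4: not %3==0, count = 1+1 = 2; q=5
n=4: not %3==0, count = 2+1 = 3; q=9
n=-1: not %3==0, count = 3+1 = 4; q=8
n=10: not %3==0, count = 4+1 = 5; q=18
n=14: not %3==0, count = 5+1 = 6; q=32
n=1: not %3==0, count = 6+1 = 7; q=33
count+q = 7+33 = 40

40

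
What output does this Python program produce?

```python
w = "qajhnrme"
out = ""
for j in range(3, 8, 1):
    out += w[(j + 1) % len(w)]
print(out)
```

nrmeq

j=3: add w[4]='n' → 'n'
j=4: add w[5]='r' → 'nr'
j=5: add w[6]='m' → 'nrm'
j=6: add w[7]='e' → 'nrme'
j=7: add w[0]='q' → 'nrmeq'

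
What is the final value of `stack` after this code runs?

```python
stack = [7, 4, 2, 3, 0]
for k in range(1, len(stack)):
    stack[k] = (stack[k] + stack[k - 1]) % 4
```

k=1: stack[1] = (4+7)%4 = 3 → [7, 3, 2, 3, 0]
k=2: stack[2] = (2+3)%4 = 1 → [7, 3, 1, 3, 0]
k=3: stack[3] = (3+1)%4 = 0 → [7, 3, 1, 0, 0]
k=4: stack[4] = (0+0)%4 = 0 → [7, 3, 1, 0, 0]

[7, 3, 1, 0, 0]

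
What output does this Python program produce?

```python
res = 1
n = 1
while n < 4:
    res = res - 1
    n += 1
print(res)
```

-2

n=1: res = 1-1 = 0
n=2: res = 0-1 = -1
n=3: res = (-1)-1 = -2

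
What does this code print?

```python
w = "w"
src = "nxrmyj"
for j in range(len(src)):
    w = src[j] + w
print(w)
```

j=0: prepend 'n' → 'nw'
j=1: prepend 'x' → 'xnw'
j=2: prepend 'r' → 'rxnw'
j=3: prepend 'm' → 'mrxnw'
j=4: prepend 'y' → 'ymrxnw'
j=5: prepend 'j' → 'jymrxnw'

jymrxnw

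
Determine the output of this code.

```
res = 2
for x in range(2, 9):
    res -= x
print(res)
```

-33

x=2: res = 2-2 = 0
x=3: res = 0-3 = -3
x=4: res = (-3)-4 = -7
x=5: res = (-7)-5 = -12
x=6: res = (-12)-6 = -18
x=7: res = (-18)-7 = -25
x=8: res = (-25)-8 = -33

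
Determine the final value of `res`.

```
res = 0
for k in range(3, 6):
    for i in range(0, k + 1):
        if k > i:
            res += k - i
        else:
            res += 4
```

43

k=3,i=0: 3>0, res = 0+3 = 3
k=3,i=1: 3>1, res = 3+2 = 5
k=3,i=2: 3>2, res = 5+1 = 6
k=3,i=3: not 3>3, res = 6+4 = 10
k=4,i=0: 4>0, res = 10+4 = 14
k=4,i=1: 4>1, res = 14+3 = 17
k=4,i=2: 4>2, res = 17+2 = 19
k=4,i=3: 4>3, res = 19+1 = 20
k=4,i=4: not 4>4, res = 20+4 = 24
k=5,i=0: 5>0, res = 24+5 = 29
k=5,i=1: 5>1, res = 29+4 = 33
k=5,i=2: 5>2, res = 33+3 = 36
k=5,i=3: 5>3, res = 36+2 = 38
k=5,i=4: 5>4, res = 38+1 = 39
k=5,i=5: not 5>5, res = 39+4 = 43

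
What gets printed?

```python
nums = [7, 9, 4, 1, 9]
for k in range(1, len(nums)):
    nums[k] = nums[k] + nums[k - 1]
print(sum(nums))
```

k=1: nums[1] = 9+7 = 16 → [7, 16, 4, 1, 9]
k=2: nums[2] = 4+16 = 20 → [7, 16, 20, 1, 9]
k=3: nums[3] = 1+20 = 21 → [7, 16, 20, 21, 9]
k=4: nums[4] = 9+21 = 30 → [7, 16, 20, 21, 30]
sum = 94

94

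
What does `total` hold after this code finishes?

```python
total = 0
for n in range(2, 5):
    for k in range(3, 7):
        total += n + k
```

n=2,k=3: total = 0+5 = 5
n=2,k=4: total = 5+6 = 11
n=2,k=5: total = 11+7 = 18
n=2,k=6: total = 18+8 = 26
n=3,k=3: total = 26+6 = 32
n=3,k=4: total = 32+7 = 39
n=3,k=5: total = 39+8 = 47
n=3,k=6: total = 47+9 = 56
n=4,k=3: total = 56+7 = 63
n=4,k=4: total = 63+8 = 71
n=4,k=5: total = 71+9 = 80
n=4,k=6: total = 80+10 = 90

90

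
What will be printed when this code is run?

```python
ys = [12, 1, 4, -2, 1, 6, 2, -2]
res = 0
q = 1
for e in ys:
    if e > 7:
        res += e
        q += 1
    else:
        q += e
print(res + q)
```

24

e=12: >7, res = 0+12 = 12; q=2
e=1: not >7; q=3
e=4: not >7; q=7
e=-2: not >7; q=5
e=1: not >7; q=6
e=6: not >7; q=12
e=2: not >7; q=14
e=-2: not >7; q=12
res+q = 12+12 = 24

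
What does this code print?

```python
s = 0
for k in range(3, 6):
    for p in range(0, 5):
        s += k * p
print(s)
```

k=3,p=0: s = 0+0 = 0
k=3,p=1: s = 0+3 = 3
k=3,p=2: s = 3+6 = 9
k=3,p=3: s = 9+9 = 18
k=3,p=4: s = 18+12 = 30
k=4,p=0: s = 30+0 = 30
k=4,p=1: s = 30+4 = 34
k=4,p=2: s = 34+8 = 42
k=4,p=3: s = 42+12 = 54
k=4,p=4: s = 54+16 = 70
k=5,p=0: s = 70+0 = 70
k=5,p=1: s = 70+5 = 75
k=5,p=2: s = 75+10 = 85
k=5,p=3: s = 85+15 = 100
k=5,p=4: s = 100+20 = 120

120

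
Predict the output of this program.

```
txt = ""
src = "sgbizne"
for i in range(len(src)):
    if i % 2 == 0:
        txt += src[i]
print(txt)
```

i=0: add 's' → 's'
i=1: skip
i=2: add 'b' → 'sb'
i=3: skip
i=4: add 'z' → 'sbz'
i=5: skip
i=6: add 'e' → 'sbze'

sbze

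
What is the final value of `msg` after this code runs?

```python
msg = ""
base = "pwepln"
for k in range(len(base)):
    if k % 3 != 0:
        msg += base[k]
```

'weln'

k=0: skip
k=1: add 'w' → 'w'
k=2: add 'e' → 'we'
k=3: skip
k=4: add 'l' → 'wel'
k=5: add 'n' → 'weln'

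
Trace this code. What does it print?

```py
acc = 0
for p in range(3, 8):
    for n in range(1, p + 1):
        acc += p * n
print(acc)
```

p=3,n=1: acc = 0+3 = 3
p=3,n=2: acc = 3+6 = 9
p=3,n=3: acc = 9+9 = 18
p=4,n=1: acc = 18+4 = 22
p=4,n=2: acc = 22+8 = 30
p=4,n=3: acc = 30+12 = 42
p=4,n=4: acc = 42+16 = 58
p=5,n=1: acc = 58+5 = 63
p=5,n=2: acc = 63+10 = 73
p=5,n=3: acc = 73+15 = 88
p=5,n=4: acc = 88+20 = 108
p=5,n=5: acc = 108+25 = 133
p=6,n=1: acc = 133+6 = 139
p=6,n=2: acc = 139+12 = 151
p=6,n=3: acc = 151+18 = 169
p=6,n=4: acc = 169+24 = 193
p=6,n=5: acc = 193+30 = 223
p=6,n=6: acc = 223+36 = 259
p=7,n=1: acc = 259+7 = 266
p=7,n=2: acc = 266+14 = 280
p=7,n=3: acc = 280+21 = 301
p=7,n=4: acc = 301+28 = 329
p=7,n=5: acc = 329+35 = 364
p=7,n=6: acc = 364+42 = 406
p=7,n=7: acc = 406+49 = 455

455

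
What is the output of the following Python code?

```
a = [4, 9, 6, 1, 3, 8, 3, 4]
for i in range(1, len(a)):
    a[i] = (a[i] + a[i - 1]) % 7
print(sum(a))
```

35

i=1: a[1] = (9+4)%7 = 6 → [4, 6, 6, 1, 3, 8, 3, 4]
i=2: a[2] = (6+6)%7 = 5 → [4, 6, 5, 1, 3, 8, 3, 4]
i=3: a[3] = (1+5)%7 = 6 → [4, 6, 5, 6, 3, 8, 3, 4]
i=4: a[4] = (3+6)%7 = 2 → [4, 6, 5, 6, 2, 8, 3, 4]
i=5: a[5] = (8+2)%7 = 3 → [4, 6, 5, 6, 2, 3, 3, 4]
i=6: a[6] = (3+3)%7 = 6 → [4, 6, 5, 6, 2, 3, 6, 4]
i=7: a[7] = (4+6)%7 = 3 → [4, 6, 5, 6, 2, 3, 6, 3]
sum = 35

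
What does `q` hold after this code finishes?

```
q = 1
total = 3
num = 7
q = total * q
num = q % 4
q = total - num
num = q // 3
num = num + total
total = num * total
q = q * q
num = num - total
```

q = 3*1 = 3
num = 3%4 = 3
q = 3-3 = 0
num = 0//3 = 0
num = 0+3 = 3
total = 3*3 = 9
q = 0*0 = 0
num = 3-9 = -6

0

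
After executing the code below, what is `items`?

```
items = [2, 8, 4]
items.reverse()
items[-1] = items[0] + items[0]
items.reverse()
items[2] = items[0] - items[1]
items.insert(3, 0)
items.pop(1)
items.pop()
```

[8, 0]

reverse → [4, 8, 2]
items[-1] = items[0]+items[0] = 4+4 = 8 → [4, 8, 8]
reverse → [8, 8, 4]
items[2] = items[0]-items[1] = 8-8 = 0 → [8, 8, 0]
insert 0 at 3 → [8, 8, 0, 0]
pop(1) removes 8 → [8, 0, 0]
pop() removes 0 → [8, 0]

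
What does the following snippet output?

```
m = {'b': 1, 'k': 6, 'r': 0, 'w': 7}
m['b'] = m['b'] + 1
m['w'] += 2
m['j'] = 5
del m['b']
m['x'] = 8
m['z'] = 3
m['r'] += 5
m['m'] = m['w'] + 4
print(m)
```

m['b'] = m['b']+1 = 2 → {'b': 2, 'k': 6, 'r': 0, 'w': 7}
m['w'] = 7+2 = 9 → {'b': 2, 'k': 6, 'r': 0, 'w': 9}
m['j'] = 5 → {'b': 2, 'k': 6, 'r': 0, 'w': 9, 'j': 5}
del 'b' → {'k': 6, 'r': 0, 'w': 9, 'j': 5}
m['x'] = 8 → {'k': 6, 'r': 0, 'w': 9, 'j': 5, 'x': 8}
m['z'] = 3 → {'k': 6, 'r': 0, 'w': 9, 'j': 5, 'x': 8, 'z': 3}
m['r'] = 0+5 = 5 → {'k': 6, 'r': 5, 'w': 9, 'j': 5, 'x': 8, 'z': 3}
m['m'] = m['w']+4 = 13 → {'k': 6, 'r': 5, 'w': 9, 'j': 5, 'x': 8, 'z': 3, 'm': 13}

{'k': 6, 'r': 5, 'w': 9, 'j': 5, 'x': 8, 'z': 3, 'm': 13}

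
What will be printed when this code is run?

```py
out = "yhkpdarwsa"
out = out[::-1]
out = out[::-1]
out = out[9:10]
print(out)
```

reverse → 'aswradpkhy'
reverse → 'yhkpdarwsa'
slice [9:10] → 'a'

a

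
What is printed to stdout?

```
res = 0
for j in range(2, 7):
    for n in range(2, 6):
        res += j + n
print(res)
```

150

j=2,n=2: res = 0+4 = 4
j=2,n=3: res = 4+5 = 9
j=2,n=4: res = 9+6 = 15
j=2,n=5: res = 15+7 = 22
j=3,n=2: res = 22+5 = 27
j=3,n=3: res = 27+6 = 33
j=3,n=4: res = 33+7 = 40
j=3,n=5: res = 40+8 = 48
j=4,n=2: res = 48+6 = 54
j=4,n=3: res = 54+7 = 61
j=4,n=4: res = 61+8 = 69
j=4,n=5: res = 69+9 = 78
j=5,n=2: res = 78+7 = 85
j=5,n=3: res = 85+8 = 93
j=5,n=4: res = 93+9 = 102
j=5,n=5: res = 102+10 = 112
j=6,n=2: res = 112+8 = 120
j=6,n=3: res = 120+9 = 129
j=6,n=4: res = 129+10 = 139
j=6,n=5: res = 139+11 = 150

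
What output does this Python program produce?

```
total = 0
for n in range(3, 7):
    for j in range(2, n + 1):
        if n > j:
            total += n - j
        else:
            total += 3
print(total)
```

n=3,j=2: 3>2, total = 0+1 = 1
n=3,j=3: not 3>3, total = 1+3 = 4
n=4,j=2: 4>2, total = 4+2 = 6
n=4,j=3: 4>3, total = 6+1 = 7
n=4,j=4: not 4>4, total = 7+3 = 10
n=5,j=2: 5>2, total = 10+3 = 13
n=5,j=3: 5>3, total = 13+2 = 15
n=5,j=4: 5>4, total = 15+1 = 16
n=5,j=5: not 5>5, total = 16+3 = 19
n=6,j=2: 6>2, total = 19+4 = 23
n=6,j=3: 6>3, total = 23+3 = 26
n=6,j=4: 6>4, total = 26+2 = 28
n=6,j=5: 6>5, total = 28+1 = 29
n=6,j=6: not 6>6, total = 29+3 = 32

32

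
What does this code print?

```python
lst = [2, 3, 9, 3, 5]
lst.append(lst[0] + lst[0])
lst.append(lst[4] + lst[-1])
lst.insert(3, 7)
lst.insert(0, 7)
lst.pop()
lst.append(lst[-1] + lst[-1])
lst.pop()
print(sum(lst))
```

append lst[0]+lst[0] = 2+2 = 4 → [2, 3, 9, 3, 5, 4]
append lst[4]+lst[-1] = 5+4 = 9 → [2, 3, 9, 3, 5, 4, 9]
insert 7 at 3 → [2, 3, 9, 7, 3, 5, 4, 9]
insert 7 at 0 → [7, 2, 3, 9, 7, 3, 5, 4, 9]
pop() removes 9 → [7, 2, 3, 9, 7, 3, 5, 4]
append lst[-1]+lst[-1] = 4+4 = 8 → [7, 2, 3, 9, 7, 3, 5, 4, 8]
pop() removes 8 → [7, 2, 3, 9, 7, 3, 5, 4]
sum = 40

40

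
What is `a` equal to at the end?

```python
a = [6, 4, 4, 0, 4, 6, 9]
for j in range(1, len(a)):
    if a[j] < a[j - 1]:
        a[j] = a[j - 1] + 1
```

j=1: 4<6, a[1] = 6+1 = 7 → [6, 7, 4, 0, 4, 6, 9]
j=2: 4<7, a[2] = 7+1 = 8 → [6, 7, 8, 0, 4, 6, 9]
j=3: 0<8, a[3] = 8+1 = 9 → [6, 7, 8, 9, 4, 6, 9]
j=4: 4<9, a[4] = 9+1 = 10 → [6, 7, 8, 9, 10, 6, 9]
j=5: 6<10, a[5] = 10+1 = 11 → [6, 7, 8, 9, 10, 11, 9]
j=6: 9<11, a[6] = 11+1 = 12 → [6, 7, 8, 9, 10, 11, 12]

[6, 7, 8, 9, 10, 11, 12]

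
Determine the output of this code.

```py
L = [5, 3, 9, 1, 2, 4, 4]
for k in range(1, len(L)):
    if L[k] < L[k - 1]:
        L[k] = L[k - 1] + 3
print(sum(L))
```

k=1: 3<5, L[1] = 5+3 = 8 → [5, 8, 9, 1, 2, 4, 4]
k=2: 9>=8, unchanged → [5, 8, 9, 1, 2, 4, 4]
k=3: 1<9, L[3] = 9+3 = 12 → [5, 8, 9, 12, 2, 4, 4]
k=4: 2<12, L[4] = 12+3 = 15 → [5, 8, 9, 12, 15, 4, 4]
k=5: 4<15, L[5] = 15+3 = 18 → [5, 8, 9, 12, 15, 18, 4]
k=6: 4<18, L[6] = 18+3 = 21 → [5, 8, 9, 12, 15, 18, 21]
sum = 88

88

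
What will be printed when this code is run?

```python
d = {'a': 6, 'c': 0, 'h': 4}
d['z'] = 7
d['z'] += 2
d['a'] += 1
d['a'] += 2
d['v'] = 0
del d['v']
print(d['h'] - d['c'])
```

4

d['z'] = 7 → {'a': 6, 'c': 0, 'h': 4, 'z': 7}
d['z'] = 7+2 = 9 → {'a': 6, 'c': 0, 'h': 4, 'z': 9}
d['a'] = 6+1 = 7 → {'a': 7, 'c': 0, 'h': 4, 'z': 9}
d['a'] = 7+2 = 9 → {'a': 9, 'c': 0, 'h': 4, 'z': 9}
d['v'] = 0 → {'a': 9, 'c': 0, 'h': 4, 'z': 9, 'v': 0}
del 'v' → {'a': 9, 'c': 0, 'h': 4, 'z': 9}
d['h']-d['c'] = 4-0 = 4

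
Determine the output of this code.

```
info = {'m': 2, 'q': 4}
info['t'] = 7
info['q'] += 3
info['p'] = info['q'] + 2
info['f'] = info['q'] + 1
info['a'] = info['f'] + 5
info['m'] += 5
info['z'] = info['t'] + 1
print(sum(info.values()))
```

59

info['t'] = 7 → {'m': 2, 'q': 4, 't': 7}
info['q'] = 4+3 = 7 → {'m': 2, 'q': 7, 't': 7}
info['p'] = info['q']+2 = 9 → {'m': 2, 'q': 7, 't': 7, 'p': 9}
info['f'] = info['q']+1 = 8 → {'m': 2, 'q': 7, 't': 7, 'p': 9, 'f': 8}
info['a'] = info['f']+5 = 13 → {'m': 2, 'q': 7, 't': 7, 'p': 9, 'f': 8, 'a': 13}
info['m'] = 2+5 = 7 → {'m': 7, 'q': 7, 't': 7, 'p': 9, 'f': 8, 'a': 13}
info['z'] = info['t']+1 = 8 → {'m': 7, 'q': 7, 't': 7, 'p': 9, 'f': 8, 'a': 13, 'z': 8}
sum of values = 59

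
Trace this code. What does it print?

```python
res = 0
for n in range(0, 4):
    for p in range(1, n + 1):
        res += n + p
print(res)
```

n=1,p=1: res = 0+2 = 2
n=2,p=1: res = 2+3 = 5
n=2,p=2: res = 5+4 = 9
n=3,p=1: res = 9+4 = 13
n=3,p=2: res = 13+5 = 18
n=3,p=3: res = 18+6 = 24

24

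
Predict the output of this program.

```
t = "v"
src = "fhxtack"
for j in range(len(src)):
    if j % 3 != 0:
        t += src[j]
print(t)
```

vhxac

j=0: skip
j=1: add 'h' → 'vh'
j=2: add 'x' → 'vhx'
j=3: skip
j=4: add 'a' → 'vhxa'
j=5: add 'c' → 'vhxac'
j=6: skip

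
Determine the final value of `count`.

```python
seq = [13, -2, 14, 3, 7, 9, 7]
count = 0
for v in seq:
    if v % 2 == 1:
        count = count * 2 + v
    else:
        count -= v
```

v=13: odd, count = 0*2+13 = 13
v=-2: not odd, count = 13-(-2) = 15
v=14: not odd, count = 15-14 = 1
v=3: odd, count = 1*2+3 = 5
v=7: odd, count = 5*2+7 = 17
v=9: odd, count = 17*2+9 = 43
v=7: odd, count = 43*2+7 = 93

93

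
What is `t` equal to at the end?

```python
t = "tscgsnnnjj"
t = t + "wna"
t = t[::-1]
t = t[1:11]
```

'nwjjnnnsgc'

+ 'wna' → 'tscgsnnnjjwna'
reverse → 'anwjjnnnsgcst'
slice [1:11] → 'nwjjnnnsgc'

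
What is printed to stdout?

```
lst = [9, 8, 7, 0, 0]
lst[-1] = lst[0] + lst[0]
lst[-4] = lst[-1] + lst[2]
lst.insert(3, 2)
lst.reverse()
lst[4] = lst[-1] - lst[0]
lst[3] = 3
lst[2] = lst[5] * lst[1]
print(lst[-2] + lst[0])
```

lst[-1] = lst[0]+lst[0] = 9+9 = 18 → [9, 8, 7, 0, 18]
lst[-4] = lst[-1]+lst[2] = 18+7 = 25 → [9, 25, 7, 0, 18]
insert 2 at 3 → [9, 25, 7, 2, 0, 18]
reverse → [18, 0, 2, 7, 25, 9]
lst[4] = lst[-1]-lst[0] = 9-18 = -9 → [18, 0, 2, 7, -9, 9]
lst[3] = 3 → [18, 0, 2, 3, -9, 9]
lst[2] = lst[5]*lst[1] = 9*0 = 0 → [18, 0, 0, 3, -9, 9]
lst[-2]+lst[0] = (-9)+18 = 9

9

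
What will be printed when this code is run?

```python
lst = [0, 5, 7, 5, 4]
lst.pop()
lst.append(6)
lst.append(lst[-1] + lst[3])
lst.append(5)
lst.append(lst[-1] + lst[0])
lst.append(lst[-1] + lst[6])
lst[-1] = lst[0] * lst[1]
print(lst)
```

pop() removes 4 → [0, 5, 7, 5]
append 6 → [0, 5, 7, 5, 6]
append lst[-1]+lst[3] = 6+5 = 11 → [0, 5, 7, 5, 6, 11]
append 5 → [0, 5, 7, 5, 6, 11, 5]
append lst[-1]+lst[0] = 5+0 = 5 → [0, 5, 7, 5, 6, 11, 5, 5]
append lst[-1]+lst[6] = 5+5 = 10 → [0, 5, 7, 5, 6, 11, 5, 5, 10]
lst[-1] = lst[0]*lst[1] = 0*5 = 0 → [0, 5, 7, 5, 6, 11, 5, 5, 0]

[0, 5, 7, 5, 6, 11, 5, 5, 0]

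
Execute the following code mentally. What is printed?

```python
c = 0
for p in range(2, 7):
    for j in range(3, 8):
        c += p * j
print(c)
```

p=2,j=3: c = 0+6 = 6
p=2,j=4: c = 6+8 = 14
p=2,j=5: c = 14+10 = 24
p=2,j=6: c = 24+12 = 36
p=2,j=7: c = 36+14 = 50
p=3,j=3: c = 50+9 = 59
p=3,j=4: c = 59+12 = 71
p=3,j=5: c = 71+15 = 86
p=3,j=6: c = 86+18 = 104
p=3,j=7: c = 104+21 = 125
p=4,j=3: c = 125+12 = 137
p=4,j=4: c = 137+16 = 153
p=4,j=5: c = 153+20 = 173
p=4,j=6: c = 173+24 = 197
p=4,j=7: c = 197+28 = 225
p=5,j=3: c = 225+15 = 240
p=5,j=4: c = 240+20 = 260
p=5,j=5: c = 260+25 = 285
p=5,j=6: c = 285+30 = 315
p=5,j=7: c = 315+35 = 350
p=6,j=3: c = 350+18 = 368
p=6,j=4: c = 368+24 = 392
p=6,j=5: c = 392+30 = 422
p=6,j=6: c = 422+36 = 458
p=6,j=7: c = 458+42 = 500

500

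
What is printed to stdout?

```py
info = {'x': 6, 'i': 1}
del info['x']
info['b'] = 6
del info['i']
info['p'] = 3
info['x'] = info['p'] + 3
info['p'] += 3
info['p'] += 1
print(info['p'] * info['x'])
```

del 'x' → {'i': 1}
info['b'] = 6 → {'i': 1, 'b': 6}
del 'i' → {'b': 6}
info['p'] = 3 → {'b': 6, 'p': 3}
info['x'] = info['p']+3 = 6 → {'b': 6, 'p': 3, 'x': 6}
info['p'] = 3+3 = 6 → {'b': 6, 'p': 6, 'x': 6}
info['p'] = 6+1 = 7 → {'b': 6, 'p': 7, 'x': 6}
info['p']*info['x'] = 7*6 = 42

42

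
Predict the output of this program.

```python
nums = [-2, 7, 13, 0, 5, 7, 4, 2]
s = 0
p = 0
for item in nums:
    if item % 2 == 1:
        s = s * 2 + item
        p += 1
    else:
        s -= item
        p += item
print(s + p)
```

item=-2: not odd, s = 0-(-2) = 2; p=-2
item=7: odd, s = 2*2+7 = 11; p=-1
item=13: odd, s = 11*2+13 = 35; p=0
item=0: not odd, s = 35-0 = 35; p=0
item=5: odd, s = 35*2+5 = 75; p=1
item=7: odd, s = 75*2+7 = 157; p=2
item=4: not odd, s = 157-4 = 153; p=6
item=2: not odd, s = 153-2 = 151; p=8
s+p = 151+8 = 159

159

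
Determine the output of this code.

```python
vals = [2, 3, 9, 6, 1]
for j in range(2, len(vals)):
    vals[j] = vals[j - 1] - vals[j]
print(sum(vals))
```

j=2: vals[2] = 3-9 = -6 → [2, 3, -6, 6, 1]
j=3: vals[3] = (-6)-6 = -12 → [2, 3, -6, -12, 1]
j=4: vals[4] = (-12)-1 = -13 → [2, 3, -6, -12, -13]
sum = -26

-26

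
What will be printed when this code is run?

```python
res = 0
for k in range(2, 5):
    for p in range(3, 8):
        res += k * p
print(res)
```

k=2,p=3: res = 0+6 = 6
k=2,p=4: res = 6+8 = 14
k=2,p=5: res = 14+10 = 24
k=2,p=6: res = 24+12 = 36
k=2,p=7: res = 36+14 = 50
k=3,p=3: res = 50+9 = 59
k=3,p=4: res = 59+12 = 71
k=3,p=5: res = 71+15 = 86
k=3,p=6: res = 86+18 = 104
k=3,p=7: res = 104+21 = 125
k=4,p=3: res = 125+12 = 137
k=4,p=4: res = 137+16 = 153
k=4,p=5: res = 153+20 = 173
k=4,p=6: res = 173+24 = 197
k=4,p=7: res = 197+28 = 225

225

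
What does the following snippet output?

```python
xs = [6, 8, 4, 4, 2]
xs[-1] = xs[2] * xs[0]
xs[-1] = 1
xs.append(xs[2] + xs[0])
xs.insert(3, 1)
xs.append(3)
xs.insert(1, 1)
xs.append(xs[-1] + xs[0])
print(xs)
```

[6, 1, 8, 4, 1, 4, 1, 10, 3, 9]

xs[-1] = xs[2]*xs[0] = 4*6 = 24 → [6, 8, 4, 4, 24]
xs[-1] = 1 → [6, 8, 4, 4, 1]
append xs[2]+xs[0] = 4+6 = 10 → [6, 8, 4, 4, 1, 10]
insert 1 at 3 → [6, 8, 4, 1, 4, 1, 10]
append 3 → [6, 8, 4, 1, 4, 1, 10, 3]
insert 1 at 1 → [6, 1, 8, 4, 1, 4, 1, 10, 3]
append xs[-1]+xs[0] = 3+6 = 9 → [6, 1, 8, 4, 1, 4, 1, 10, 3, 9]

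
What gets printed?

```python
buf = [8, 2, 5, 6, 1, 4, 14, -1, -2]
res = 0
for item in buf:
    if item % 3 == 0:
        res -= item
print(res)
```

-6

item=8: not %3==0
item=2: not %3==0
item=5: not %3==0
item=6: %3==0, res = 0-6 = -6
item=1: not %3==0
item=4: not %3==0
item=14: not %3==0
item=-1: not %3==0
item=-2: not %3==0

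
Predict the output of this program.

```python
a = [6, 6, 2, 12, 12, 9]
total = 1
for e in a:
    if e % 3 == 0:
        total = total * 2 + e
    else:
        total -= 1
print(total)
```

e=6: %3==0, total = 1*2+6 = 8
e=6: %3==0, total = 8*2+6 = 22
e=2: not %3==0, total = 22-1 = 21
e=12: %3==0, total = 21*2+12 = 54
e=12: %3==0, total = 54*2+12 = 120
e=9: %3==0, total = 120*2+9 = 249

249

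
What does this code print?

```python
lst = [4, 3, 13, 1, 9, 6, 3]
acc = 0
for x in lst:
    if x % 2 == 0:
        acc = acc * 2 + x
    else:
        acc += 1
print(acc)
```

23

x=4: even, acc = 0*2+4 = 4
x=3: not even, acc = 4+1 = 5
x=13: not even, acc = 5+1 = 6
x=1: not even, acc = 6+1 = 7
x=9: not even, acc = 7+1 = 8
x=6: even, acc = 8*2+6 = 22
x=3: not even, acc = 22+1 = 23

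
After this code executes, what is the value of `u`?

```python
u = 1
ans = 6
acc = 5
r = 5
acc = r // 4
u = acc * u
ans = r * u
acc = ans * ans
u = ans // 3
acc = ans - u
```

acc = 5//4 = 1
u = 1*1 = 1
ans = 5*1 = 5
acc = 5*5 = 25
u = 5//3 = 1
acc = 5-1 = 4

1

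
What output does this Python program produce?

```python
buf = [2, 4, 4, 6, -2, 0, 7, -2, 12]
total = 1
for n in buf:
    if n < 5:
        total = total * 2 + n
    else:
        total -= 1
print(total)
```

203

n=2: <5, total = 1*2+2 = 4
n=4: <5, total = 4*2+4 = 12
n=4: <5, total = 12*2+4 = 28
n=6: not <5, total = 28-1 = 27
n=-2: <5, total = 27*2+(-2) = 52
n=0: <5, total = 52*2+0 = 104
n=7: not <5, total = 104-1 = 103
n=-2: <5, total = 103*2+(-2) = 204
n=12: not <5, total = 204-1 = 203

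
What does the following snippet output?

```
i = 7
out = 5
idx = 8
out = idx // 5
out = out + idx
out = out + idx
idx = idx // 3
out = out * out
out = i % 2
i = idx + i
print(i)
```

9

out = 8//5 = 1
out = 1+8 = 9
out = 9+8 = 17
idx = 8//3 = 2
out = 17*17 = 289
out = 7%2 = 1
i = 2+7 = 9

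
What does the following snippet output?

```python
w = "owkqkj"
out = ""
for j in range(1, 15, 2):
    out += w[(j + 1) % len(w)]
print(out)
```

kkokkok

j=1: add w[2]='k' → 'k'
j=3: add w[4]='k' → 'kk'
j=5: add w[0]='o' → 'kko'
j=7: add w[2]='k' → 'kkok'
j=9: add w[4]='k' → 'kkokk'
j=11: add w[0]='o' → 'kkokko'
j=13: add w[2]='k' → 'kkokkok'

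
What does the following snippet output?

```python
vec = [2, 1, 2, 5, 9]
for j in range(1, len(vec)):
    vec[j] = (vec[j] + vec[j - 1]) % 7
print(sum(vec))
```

18

j=1: vec[1] = (1+2)%7 = 3 → [2, 3, 2, 5, 9]
j=2: vec[2] = (2+3)%7 = 5 → [2, 3, 5, 5, 9]
j=3: vec[3] = (5+5)%7 = 3 → [2, 3, 5, 3, 9]
j=4: vec[4] = (9+3)%7 = 5 → [2, 3, 5, 3, 5]
sum = 18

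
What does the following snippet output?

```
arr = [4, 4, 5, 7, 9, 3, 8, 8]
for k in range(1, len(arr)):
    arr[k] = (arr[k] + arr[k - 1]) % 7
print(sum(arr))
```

k=1: arr[1] = (4+4)%7 = 1 → [4, 1, 5, 7, 9, 3, 8, 8]
k=2: arr[2] = (5+1)%7 = 6 → [4, 1, 6, 7, 9, 3, 8, 8]
k=3: arr[3] = (7+6)%7 = 6 → [4, 1, 6, 6, 9, 3, 8, 8]
k=4: arr[4] = (9+6)%7 = 1 → [4, 1, 6, 6, 1, 3, 8, 8]
k=5: arr[5] = (3+1)%7 = 4 → [4, 1, 6, 6, 1, 4, 8, 8]
k=6: arr[6] = (8+4)%7 = 5 → [4, 1, 6, 6, 1, 4, 5, 8]
k=7: arr[7] = (8+5)%7 = 6 → [4, 1, 6, 6, 1, 4, 5, 6]
sum = 33

33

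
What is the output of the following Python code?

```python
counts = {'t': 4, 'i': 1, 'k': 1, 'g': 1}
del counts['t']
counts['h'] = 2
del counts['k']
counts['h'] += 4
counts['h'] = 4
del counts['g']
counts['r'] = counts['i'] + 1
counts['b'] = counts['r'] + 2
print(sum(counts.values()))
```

del 't' → {'i': 1, 'k': 1, 'g': 1}
counts['h'] = 2 → {'i': 1, 'k': 1, 'g': 1, 'h': 2}
del 'k' → {'i': 1, 'g': 1, 'h': 2}
counts['h'] = 2+4 = 6 → {'i': 1, 'g': 1, 'h': 6}
counts['h'] = 4 → {'i': 1, 'g': 1, 'h': 4}
del 'g' → {'i': 1, 'h': 4}
counts['r'] = counts['i']+1 = 2 → {'i': 1, 'h': 4, 'r': 2}
counts['b'] = counts['r']+2 = 4 → {'i': 1, 'h': 4, 'r': 2, 'b': 4}
sum of values = 11

11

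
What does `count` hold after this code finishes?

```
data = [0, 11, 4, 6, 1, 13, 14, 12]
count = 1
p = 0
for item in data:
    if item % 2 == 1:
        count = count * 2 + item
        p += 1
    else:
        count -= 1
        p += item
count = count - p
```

item=0: not odd, count = 1-1 = 0; p=0
item=11: odd, count = 0*2+11 = 11; p=1
item=4: not odd, count = 11-1 = 10; p=5
item=6: not odd, count = 10-1 = 9; p=11
item=1: odd, count = 9*2+1 = 19; p=12
item=13: odd, count = 19*2+13 = 51; p=13
item=14: not odd, count = 51-1 = 50; p=27
item=12: not odd, count = 50-1 = 49; p=39
count-p = 49-39 = 10

10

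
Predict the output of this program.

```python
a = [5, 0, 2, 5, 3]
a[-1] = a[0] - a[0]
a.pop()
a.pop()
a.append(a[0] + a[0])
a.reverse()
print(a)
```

a[-1] = a[0]-a[0] = 5-5 = 0 → [5, 0, 2, 5, 0]
pop() removes 0 → [5, 0, 2, 5]
pop() removes 5 → [5, 0, 2]
append a[0]+a[0] = 5+5 = 10 → [5, 0, 2, 10]
reverse → [10, 2, 0, 5]

[10, 2, 0, 5]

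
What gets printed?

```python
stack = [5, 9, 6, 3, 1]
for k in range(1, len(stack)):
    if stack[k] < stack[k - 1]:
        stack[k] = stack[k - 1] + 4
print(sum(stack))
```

65

k=1: 9>=5, unchanged → [5, 9, 6, 3, 1]
k=2: 6<9, stack[2] = 9+4 = 13 → [5, 9, 13, 3, 1]
k=3: 3<13, stack[3] = 13+4 = 17 → [5, 9, 13, 17, 1]
k=4: 1<17, stack[4] = 17+4 = 21 → [5, 9, 13, 17, 21]
sum = 65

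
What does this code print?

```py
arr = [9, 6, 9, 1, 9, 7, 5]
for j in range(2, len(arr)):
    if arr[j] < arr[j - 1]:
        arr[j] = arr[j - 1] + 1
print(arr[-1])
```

13

j=2: 9>=6, unchanged → [9, 6, 9, 1, 9, 7, 5]
j=3: 1<9, arr[3] = 9+1 = 10 → [9, 6, 9, 10, 9, 7, 5]
j=4: 9<10, arr[4] = 10+1 = 11 → [9, 6, 9, 10, 11, 7, 5]
j=5: 7<11, arr[5] = 11+1 = 12 → [9, 6, 9, 10, 11, 12, 5]
j=6: 5<12, arr[6] = 12+1 = 13 → [9, 6, 9, 10, 11, 12, 13]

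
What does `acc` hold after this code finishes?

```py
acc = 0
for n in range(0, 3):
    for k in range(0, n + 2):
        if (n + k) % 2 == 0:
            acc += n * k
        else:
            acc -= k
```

n=0,k=0: even sum, acc = 0+0 = 0
n=0,k=1: odd sum, acc = 0-1 = -1
n=1,k=0: odd sum, acc = (-1)-0 = -1
n=1,k=1: even sum, acc = (-1)+1 = 0
n=1,k=2: odd sum, acc = 0-2 = -2
n=2,k=0: even sum, acc = (-2)+0 = -2
n=2,k=1: odd sum, acc = (-2)-1 = -3
n=2,k=2: even sum, acc = (-3)+4 = 1
n=2,k=3: odd sum, acc = 1-3 = -2

-2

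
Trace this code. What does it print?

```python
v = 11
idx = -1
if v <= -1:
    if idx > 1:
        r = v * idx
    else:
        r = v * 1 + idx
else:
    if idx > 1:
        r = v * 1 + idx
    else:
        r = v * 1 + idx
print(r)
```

v=11, idx=-1
v <= -1 is False; idx > 1 is False
→ r = v * 1 + idx = 10

10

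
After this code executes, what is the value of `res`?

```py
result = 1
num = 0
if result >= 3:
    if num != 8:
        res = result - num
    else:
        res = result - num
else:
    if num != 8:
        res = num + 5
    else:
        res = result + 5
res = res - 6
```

-1

result=1, num=0
result >= 3 is False; num != 8 is True
→ res = num + 5 = 5
res = 5-6 = -1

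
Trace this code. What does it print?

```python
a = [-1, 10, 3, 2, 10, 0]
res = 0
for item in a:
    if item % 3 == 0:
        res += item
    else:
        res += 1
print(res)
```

item=-1: not %3==0, res = 0+1 = 1
item=10: not %3==0, res = 1+1 = 2
item=3: %3==0, res = 2+3 = 5
item=2: not %3==0, res = 5+1 = 6
item=10: not %3==0, res = 6+1 = 7
item=0: %3==0, res = 7+0 = 7

7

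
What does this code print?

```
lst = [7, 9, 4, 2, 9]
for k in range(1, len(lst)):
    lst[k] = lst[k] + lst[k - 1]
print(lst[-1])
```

k=1: lst[1] = 9+7 = 16 → [7, 16, 4, 2, 9]
k=2: lst[2] = 4+16 = 20 → [7, 16, 20, 2, 9]
k=3: lst[3] = 2+20 = 22 → [7, 16, 20, 22, 9]
k=4: lst[4] = 9+22 = 31 → [7, 16, 20, 22, 31]

31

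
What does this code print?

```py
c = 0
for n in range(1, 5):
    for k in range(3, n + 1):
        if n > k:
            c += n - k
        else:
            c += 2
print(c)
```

5

n=3,k=3: not 3>3, c = 0+2 = 2
n=4,k=3: 4>3, c = 2+1 = 3
n=4,k=4: not 4>4, c = 3+2 = 5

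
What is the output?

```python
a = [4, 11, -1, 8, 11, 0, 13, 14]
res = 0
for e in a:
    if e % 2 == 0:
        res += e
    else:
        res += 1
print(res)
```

30

e=4: even, res = 0+4 = 4
e=11: not even, res = 4+1 = 5
e=-1: not even, res = 5+1 = 6
e=8: even, res = 6+8 = 14
e=11: not even, res = 14+1 = 15
e=0: even, res = 15+0 = 15
e=13: not even, res = 15+1 = 16
e=14: even, res = 16+14 = 30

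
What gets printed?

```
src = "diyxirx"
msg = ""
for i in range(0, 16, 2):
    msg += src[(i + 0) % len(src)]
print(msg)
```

dyixixrd

i=0: add src[0]='d' → 'd'
i=2: add src[2]='y' → 'dy'
i=4: add src[4]='i' → 'dyi'
i=6: add src[6]='x' → 'dyix'
i=8: add src[1]='i' → 'dyixi'
i=10: add src[3]='x' → 'dyixix'
i=12: add src[5]='r' → 'dyixixr'
i=14: add src[0]='d' → 'dyixixrd'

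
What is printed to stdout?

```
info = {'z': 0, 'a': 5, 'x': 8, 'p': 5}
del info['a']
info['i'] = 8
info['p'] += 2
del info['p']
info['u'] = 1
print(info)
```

del 'a' → {'z': 0, 'x': 8, 'p': 5}
info['i'] = 8 → {'z': 0, 'x': 8, 'p': 5, 'i': 8}
info['p'] = 5+2 = 7 → {'z': 0, 'x': 8, 'p': 7, 'i': 8}
del 'p' → {'z': 0, 'x': 8, 'i': 8}
info['u'] = 1 → {'z': 0, 'x': 8, 'i': 8, 'u': 1}

{'z': 0, 'x': 8, 'i': 8, 'u': 1}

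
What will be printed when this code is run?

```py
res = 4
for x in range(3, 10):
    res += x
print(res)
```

x=3: res = 4+3 = 7
x=4: res = 7+4 = 11
x=5: res = 11+5 = 16
x=6: res = 16+6 = 22
x=7: res = 22+7 = 29
x=8: res = 29+8 = 37
x=9: res = 37+9 = 46

46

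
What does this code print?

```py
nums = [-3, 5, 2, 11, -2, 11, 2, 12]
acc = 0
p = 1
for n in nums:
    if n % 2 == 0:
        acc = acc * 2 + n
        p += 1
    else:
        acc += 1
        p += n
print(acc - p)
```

n=-3: not even, acc = 0+1 = 1; p=-2
n=5: not even, acc = 1+1 = 2; p=3
n=2: even, acc = 2*2+2 = 6; p=4
n=11: not even, acc = 6+1 = 7; p=15
n=-2: even, acc = 7*2+(-2) = 12; p=16
n=11: not even, acc = 12+1 = 13; p=27
n=2: even, acc = 13*2+2 = 28; p=28
n=12: even, acc = 28*2+12 = 68; p=29
acc-p = 68-29 = 39

39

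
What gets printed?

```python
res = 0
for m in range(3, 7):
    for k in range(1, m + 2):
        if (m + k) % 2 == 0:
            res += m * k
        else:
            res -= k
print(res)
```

m=3,k=1: even sum, res = 0+3 = 3
m=3,k=2: odd sum, res = 3-2 = 1
m=3,k=3: even sum, res = 1+9 = 10
m=3,k=4: odd sum, res = 10-4 = 6
m=4,k=1: odd sum, res = 6-1 = 5
m=4,k=2: even sum, res = 5+8 = 13
m=4,k=3: odd sum, res = 13-3 = 10
m=4,k=4: even sum, res = 10+16 = 26
m=4,k=5: odd sum, res = 26-5 = 21
m=5,k=1: even sum, res = 21+5 = 26
m=5,k=2: odd sum, res = 26-2 = 24
m=5,k=3: even sum, res = 24+15 = 39
m=5,k=4: odd sum, res = 39-4 = 35
m=5,k=5: even sum, res = 35+25 = 60
m=5,k=6: odd sum, res = 60-6 = 54
m=6,k=1: odd sum, res = 54-1 = 53
m=6,k=2: even sum, res = 53+12 = 65
m=6,k=3: odd sum, res = 65-3 = 62
m=6,k=4: even sum, res = 62+24 = 86
m=6,k=5: odd sum, res = 86-5 = 81
m=6,k=6: even sum, res = 81+36 = 117
m=6,k=7: odd sum, res = 117-7 = 110

110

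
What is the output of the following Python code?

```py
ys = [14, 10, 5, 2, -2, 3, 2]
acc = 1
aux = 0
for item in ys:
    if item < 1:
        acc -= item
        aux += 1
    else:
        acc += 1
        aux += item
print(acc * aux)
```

item=14: not <1, acc = 1+1 = 2; aux=14
item=10: not <1, acc = 2+1 = 3; aux=24
item=5: not <1, acc = 3+1 = 4; aux=29
item=2: not <1, acc = 4+1 = 5; aux=31
item=-2: <1, acc = 5-(-2) = 7; aux=32
item=3: not <1, acc = 7+1 = 8; aux=35
item=2: not <1, acc = 8+1 = 9; aux=37
acc*aux = 9*37 = 333

333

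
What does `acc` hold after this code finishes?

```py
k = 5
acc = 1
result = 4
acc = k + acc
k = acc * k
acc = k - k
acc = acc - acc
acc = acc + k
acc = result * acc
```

acc = 5+1 = 6
k = 6*5 = 30
acc = 30-30 = 0
acc = 0-0 = 0
acc = 0+30 = 30
acc = 4*30 = 120

120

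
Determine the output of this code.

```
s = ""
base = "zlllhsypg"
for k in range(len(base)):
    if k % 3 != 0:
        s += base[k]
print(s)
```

k=0: skip
k=1: add 'l' → 'l'
k=2: add 'l' → 'll'
k=3: skip
k=4: add 'h' → 'llh'
k=5: add 's' → 'llhs'
k=6: skip
k=7: add 'p' → 'llhsp'
k=8: add 'g' → 'llhspg'

llhspg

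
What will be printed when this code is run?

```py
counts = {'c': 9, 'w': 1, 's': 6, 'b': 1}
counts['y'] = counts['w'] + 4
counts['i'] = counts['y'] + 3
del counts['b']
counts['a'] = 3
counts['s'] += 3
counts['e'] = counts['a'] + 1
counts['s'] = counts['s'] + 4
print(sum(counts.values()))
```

counts['y'] = counts['w']+4 = 5 → {'c': 9, 'w': 1, 's': 6, 'b': 1, 'y': 5}
counts['i'] = counts['y']+3 = 8 → {'c': 9, 'w': 1, 's': 6, 'b': 1, 'y': 5, 'i': 8}
del 'b' → {'c': 9, 'w': 1, 's': 6, 'y': 5, 'i': 8}
counts['a'] = 3 → {'c': 9, 'w': 1, 's': 6, 'y': 5, 'i': 8, 'a': 3}
counts['s'] = 6+3 = 9 → {'c': 9, 'w': 1, 's': 9, 'y': 5, 'i': 8, 'a': 3}
counts['e'] = counts['a']+1 = 4 → {'c': 9, 'w': 1, 's': 9, 'y': 5, 'i': 8, 'a': 3, 'e': 4}
counts['s'] = counts['s']+4 = 13 → {'c': 9, 'w': 1, 's': 13, 'y': 5, 'i': 8, 'a': 3, 'e': 4}
sum of values = 43

43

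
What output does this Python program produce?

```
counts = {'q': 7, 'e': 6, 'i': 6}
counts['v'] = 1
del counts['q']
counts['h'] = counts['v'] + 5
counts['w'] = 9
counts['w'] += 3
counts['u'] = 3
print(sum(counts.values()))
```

counts['v'] = 1 → {'q': 7, 'e': 6, 'i': 6, 'v': 1}
del 'q' → {'e': 6, 'i': 6, 'v': 1}
counts['h'] = counts['v']+5 = 6 → {'e': 6, 'i': 6, 'v': 1, 'h': 6}
counts['w'] = 9 → {'e': 6, 'i': 6, 'v': 1, 'h': 6, 'w': 9}
counts['w'] = 9+3 = 12 → {'e': 6, 'i': 6, 'v': 1, 'h': 6, 'w': 12}
counts['u'] = 3 → {'e': 6, 'i': 6, 'v': 1, 'h': 6, 'w': 12, 'u': 3}
sum of values = 34

34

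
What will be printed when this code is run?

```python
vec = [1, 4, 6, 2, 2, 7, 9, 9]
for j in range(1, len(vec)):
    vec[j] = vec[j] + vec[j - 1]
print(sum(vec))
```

j=1: vec[1] = 4+1 = 5 → [1, 5, 6, 2, 2, 7, 9, 9]
j=2: vec[2] = 6+5 = 11 → [1, 5, 11, 2, 2, 7, 9, 9]
j=3: vec[3] = 2+11 = 13 → [1, 5, 11, 13, 2, 7, 9, 9]
j=4: vec[4] = 2+13 = 15 → [1, 5, 11, 13, 15, 7, 9, 9]
j=5: vec[5] = 7+15 = 22 → [1, 5, 11, 13, 15, 22, 9, 9]
j=6: vec[6] = 9+22 = 31 → [1, 5, 11, 13, 15, 22, 31, 9]
j=7: vec[7] = 9+31 = 40 → [1, 5, 11, 13, 15, 22, 31, 40]
sum = 138

138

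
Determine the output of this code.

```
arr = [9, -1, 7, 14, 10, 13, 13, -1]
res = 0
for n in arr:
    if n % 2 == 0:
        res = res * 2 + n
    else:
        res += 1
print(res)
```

n=9: not even, res = 0+1 = 1
n=-1: not even, res = 1+1 = 2
n=7: not even, res = 2+1 = 3
n=14: even, res = 3*2+14 = 20
n=10: even, res = 20*2+10 = 50
n=13: not even, res = 50+1 = 51
n=13: not even, res = 51+1 = 52
n=-1: not even, res = 52+1 = 53

53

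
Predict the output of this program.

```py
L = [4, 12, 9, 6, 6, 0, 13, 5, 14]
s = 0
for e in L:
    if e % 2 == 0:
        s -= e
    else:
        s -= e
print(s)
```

e=4: even, s = 0-4 = -4
e=12: even, s = (-4)-12 = -16
e=9: not even, s = (-16)-9 = -25
e=6: even, s = (-25)-6 = -31
e=6: even, s = (-31)-6 = -37
e=0: even, s = (-37)-0 = -37
e=13: not even, s = (-37)-13 = -50
e=5: not even, s = (-50)-5 = -55
e=14: even, s = (-55)-14 = -69

-69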